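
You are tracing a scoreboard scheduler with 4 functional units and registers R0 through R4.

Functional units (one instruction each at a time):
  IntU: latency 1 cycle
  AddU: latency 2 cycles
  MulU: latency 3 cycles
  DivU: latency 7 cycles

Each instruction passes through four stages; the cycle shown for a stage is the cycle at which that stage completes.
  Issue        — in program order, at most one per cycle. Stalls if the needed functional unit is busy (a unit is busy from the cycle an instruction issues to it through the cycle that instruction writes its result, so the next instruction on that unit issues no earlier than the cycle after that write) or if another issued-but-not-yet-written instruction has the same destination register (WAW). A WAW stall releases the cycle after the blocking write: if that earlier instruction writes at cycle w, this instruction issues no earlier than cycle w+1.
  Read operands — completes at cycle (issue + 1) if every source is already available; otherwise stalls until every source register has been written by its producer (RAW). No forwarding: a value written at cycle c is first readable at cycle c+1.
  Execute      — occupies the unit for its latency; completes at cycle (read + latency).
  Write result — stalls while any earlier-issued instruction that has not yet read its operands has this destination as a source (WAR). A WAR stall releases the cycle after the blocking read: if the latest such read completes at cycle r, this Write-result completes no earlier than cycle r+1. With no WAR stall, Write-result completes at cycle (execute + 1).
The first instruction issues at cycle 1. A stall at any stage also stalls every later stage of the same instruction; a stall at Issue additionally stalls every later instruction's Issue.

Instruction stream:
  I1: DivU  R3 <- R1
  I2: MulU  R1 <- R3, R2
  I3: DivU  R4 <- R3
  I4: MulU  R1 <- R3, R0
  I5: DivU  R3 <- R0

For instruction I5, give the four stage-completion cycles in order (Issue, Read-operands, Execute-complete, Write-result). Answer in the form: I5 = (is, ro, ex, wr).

[I1] 1/2/9/10
[I2] 2/11/14/15  (RAW R3: wait I1 write@10)
[I3] 11/12/19/20  (struct: DivU busy until I1 writes@10)
[I4] 16/17/20/21  (struct: MulU busy until I2 writes@15)
[I5] 21/22/29/30  (struct: DivU busy until I3 writes@20)

I5 = (21, 22, 29, 30)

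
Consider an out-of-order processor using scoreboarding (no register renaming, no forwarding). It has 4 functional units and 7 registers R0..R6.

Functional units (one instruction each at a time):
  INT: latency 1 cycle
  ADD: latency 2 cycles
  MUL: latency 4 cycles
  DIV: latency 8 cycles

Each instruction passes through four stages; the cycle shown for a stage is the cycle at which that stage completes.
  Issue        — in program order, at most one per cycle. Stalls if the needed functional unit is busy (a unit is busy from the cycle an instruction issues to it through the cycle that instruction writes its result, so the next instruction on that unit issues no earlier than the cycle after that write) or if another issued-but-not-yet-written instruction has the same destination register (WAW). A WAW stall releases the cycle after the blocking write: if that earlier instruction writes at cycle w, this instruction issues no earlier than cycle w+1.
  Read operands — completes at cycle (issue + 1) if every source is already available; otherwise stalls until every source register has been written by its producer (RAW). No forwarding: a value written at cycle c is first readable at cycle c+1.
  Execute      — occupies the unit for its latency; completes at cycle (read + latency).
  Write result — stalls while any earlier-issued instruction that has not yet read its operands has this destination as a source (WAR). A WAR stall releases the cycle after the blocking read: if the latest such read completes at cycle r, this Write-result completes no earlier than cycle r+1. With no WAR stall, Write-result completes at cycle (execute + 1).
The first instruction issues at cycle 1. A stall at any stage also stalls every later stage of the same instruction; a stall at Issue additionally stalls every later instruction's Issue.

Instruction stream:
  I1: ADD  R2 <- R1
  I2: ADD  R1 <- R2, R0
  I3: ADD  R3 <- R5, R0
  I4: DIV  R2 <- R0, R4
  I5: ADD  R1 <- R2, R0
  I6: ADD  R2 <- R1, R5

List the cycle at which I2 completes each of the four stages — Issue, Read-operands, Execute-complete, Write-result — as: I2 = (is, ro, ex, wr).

I1  is:1  ro:2  ex:4  wr:5
I2  is:6  ro:7  ex:9  wr:10  — struct: ADD busy until I1 writes@5
I3  is:11  ro:12  ex:14  wr:15  — struct: ADD busy until I2 writes@10
I4  is:12  ro:13  ex:21  wr:22
I5  is:16  ro:23  ex:25  wr:26  — struct: ADD busy until I3 writes@15, RAW R2: wait I4 write@22
I6  is:27  ro:28  ex:30  wr:31  — struct: ADD busy until I5 writes@26

I2 = (6, 7, 9, 10)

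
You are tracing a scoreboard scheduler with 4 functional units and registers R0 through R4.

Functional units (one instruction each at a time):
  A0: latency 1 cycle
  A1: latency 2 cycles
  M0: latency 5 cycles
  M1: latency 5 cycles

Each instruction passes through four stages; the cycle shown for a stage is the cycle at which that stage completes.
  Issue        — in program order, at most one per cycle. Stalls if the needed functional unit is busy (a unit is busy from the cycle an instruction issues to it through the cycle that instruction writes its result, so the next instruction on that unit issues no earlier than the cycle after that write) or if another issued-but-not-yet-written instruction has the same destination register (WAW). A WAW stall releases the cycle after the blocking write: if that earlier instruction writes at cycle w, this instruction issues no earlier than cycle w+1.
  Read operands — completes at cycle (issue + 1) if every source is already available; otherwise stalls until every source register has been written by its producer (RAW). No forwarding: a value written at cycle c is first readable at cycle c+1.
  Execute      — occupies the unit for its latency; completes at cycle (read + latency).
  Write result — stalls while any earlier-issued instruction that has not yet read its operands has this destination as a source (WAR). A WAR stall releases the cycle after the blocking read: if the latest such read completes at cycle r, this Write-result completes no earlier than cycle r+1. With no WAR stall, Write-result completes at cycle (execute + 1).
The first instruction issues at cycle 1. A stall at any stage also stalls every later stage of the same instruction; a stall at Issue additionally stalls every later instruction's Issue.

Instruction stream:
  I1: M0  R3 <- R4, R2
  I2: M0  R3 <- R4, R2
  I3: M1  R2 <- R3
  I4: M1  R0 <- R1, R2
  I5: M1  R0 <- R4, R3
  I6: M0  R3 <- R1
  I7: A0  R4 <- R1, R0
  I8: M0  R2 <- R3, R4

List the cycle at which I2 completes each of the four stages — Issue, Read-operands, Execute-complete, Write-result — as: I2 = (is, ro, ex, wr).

cycle 1: I1 dispatched to M0
cycle 2: I1 operands ready
cycle 7: I1 complete
cycle 8: R3←I1
cycle 9: I2 dispatched to M0
cycle 10: I2 operands ready · I3 dispatched to M1
cycle 15: I2 complete
cycle 16: R3←I2
cycle 17: I3 operands ready
cycle 22: I3 complete
cycle 23: R2←I3
cycle 24: I4 dispatched to M1
cycle 25: I4 operands ready
cycle 30: I4 complete
cycle 31: R0←I4
cycle 32: I5 dispatched to M1
cycle 33: I5 operands ready · I6 dispatched to M0
cycle 34: I6 operands ready · I7 dispatched to A0
cycle 38: I5 complete
cycle 39: R0←I5 · I6 complete
cycle 40: R3←I6 · I7 operands ready
cycle 41: I7 complete · I8 dispatched to M0
cycle 42: R4←I7
cycle 43: I8 operands ready
cycle 48: I8 complete
cycle 49: R2←I8

I2 = (9, 10, 15, 16)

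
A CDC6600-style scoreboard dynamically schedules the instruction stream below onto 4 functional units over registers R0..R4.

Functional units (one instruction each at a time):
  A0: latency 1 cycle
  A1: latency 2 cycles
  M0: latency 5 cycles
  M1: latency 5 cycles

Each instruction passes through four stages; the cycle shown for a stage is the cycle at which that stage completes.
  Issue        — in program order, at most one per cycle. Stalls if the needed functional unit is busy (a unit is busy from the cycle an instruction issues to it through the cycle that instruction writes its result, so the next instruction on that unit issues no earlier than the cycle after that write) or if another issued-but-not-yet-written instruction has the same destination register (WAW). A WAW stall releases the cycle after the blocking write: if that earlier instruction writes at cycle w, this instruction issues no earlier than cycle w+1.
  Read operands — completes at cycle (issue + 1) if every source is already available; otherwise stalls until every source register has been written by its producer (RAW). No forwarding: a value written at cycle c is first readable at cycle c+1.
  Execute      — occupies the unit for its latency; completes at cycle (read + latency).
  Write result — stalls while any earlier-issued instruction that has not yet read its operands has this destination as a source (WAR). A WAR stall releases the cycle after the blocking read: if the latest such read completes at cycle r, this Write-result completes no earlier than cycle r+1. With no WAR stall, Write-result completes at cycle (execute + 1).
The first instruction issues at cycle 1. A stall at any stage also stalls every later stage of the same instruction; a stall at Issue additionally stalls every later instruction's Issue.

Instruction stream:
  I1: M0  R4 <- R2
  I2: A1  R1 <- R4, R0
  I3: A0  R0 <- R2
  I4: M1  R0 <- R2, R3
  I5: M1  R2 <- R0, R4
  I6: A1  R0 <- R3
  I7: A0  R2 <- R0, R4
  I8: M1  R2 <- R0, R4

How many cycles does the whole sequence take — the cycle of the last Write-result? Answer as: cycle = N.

[1] I1 issues→M0
[2] I1 reads; I2 issues→A1
[3] I3 issues→A0
[4] I3 reads
[5] I3 exec-done
[7] I1 exec-done
[8] I1 writes R4
[9] I2 reads
[10] I3 writes R0
[11] I2 exec-done; I4 issues→M1
[12] I2 writes R1; I4 reads
[17] I4 exec-done
[18] I4 writes R0
[19] I5 issues→M1
[20] I5 reads; I6 issues→A1
[21] I6 reads
[23] I6 exec-done
[24] I6 writes R0
[25] I5 exec-done
[26] I5 writes R2
[27] I7 issues→A0
[28] I7 reads
[29] I7 exec-done
[30] I7 writes R2
[31] I8 issues→M1
[32] I8 reads
[37] I8 exec-done
[38] I8 writes R2

cycle = 38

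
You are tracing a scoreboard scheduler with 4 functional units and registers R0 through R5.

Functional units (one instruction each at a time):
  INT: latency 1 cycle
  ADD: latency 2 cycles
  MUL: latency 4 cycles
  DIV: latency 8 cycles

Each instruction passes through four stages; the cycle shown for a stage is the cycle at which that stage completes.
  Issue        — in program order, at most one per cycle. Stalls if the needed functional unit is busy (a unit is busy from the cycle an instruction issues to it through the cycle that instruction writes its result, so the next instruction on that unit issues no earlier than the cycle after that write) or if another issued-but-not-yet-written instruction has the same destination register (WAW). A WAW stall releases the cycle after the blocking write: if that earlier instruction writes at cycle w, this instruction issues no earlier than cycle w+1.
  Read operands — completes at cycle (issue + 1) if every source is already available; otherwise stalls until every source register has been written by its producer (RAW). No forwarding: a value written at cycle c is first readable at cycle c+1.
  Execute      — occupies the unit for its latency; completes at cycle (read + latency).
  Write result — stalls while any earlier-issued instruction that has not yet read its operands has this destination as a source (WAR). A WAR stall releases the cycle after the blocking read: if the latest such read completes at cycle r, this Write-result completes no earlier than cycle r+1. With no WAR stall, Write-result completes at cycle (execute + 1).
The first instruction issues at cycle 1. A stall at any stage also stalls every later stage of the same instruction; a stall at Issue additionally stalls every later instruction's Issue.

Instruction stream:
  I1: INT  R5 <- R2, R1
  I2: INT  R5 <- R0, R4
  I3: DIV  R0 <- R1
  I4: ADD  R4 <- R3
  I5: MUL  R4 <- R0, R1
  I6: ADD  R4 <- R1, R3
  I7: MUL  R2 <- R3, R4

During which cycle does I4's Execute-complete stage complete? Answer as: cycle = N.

I1 -> (1, 2, 3, 4)
I2 -> (5, 6, 7, 8)  // struct: INT busy until I1 writes@4
I3 -> (6, 7, 15, 16)
I4 -> (7, 8, 10, 11)
I5 -> (12, 17, 21, 22)  // WAW R4: wait I4 write@11, RAW R0: wait I3 write@16
I6 -> (23, 24, 26, 27)  // WAW R4: wait I5 write@22
I7 -> (24, 28, 32, 33)  // RAW R4: wait I6 write@27

cycle = 10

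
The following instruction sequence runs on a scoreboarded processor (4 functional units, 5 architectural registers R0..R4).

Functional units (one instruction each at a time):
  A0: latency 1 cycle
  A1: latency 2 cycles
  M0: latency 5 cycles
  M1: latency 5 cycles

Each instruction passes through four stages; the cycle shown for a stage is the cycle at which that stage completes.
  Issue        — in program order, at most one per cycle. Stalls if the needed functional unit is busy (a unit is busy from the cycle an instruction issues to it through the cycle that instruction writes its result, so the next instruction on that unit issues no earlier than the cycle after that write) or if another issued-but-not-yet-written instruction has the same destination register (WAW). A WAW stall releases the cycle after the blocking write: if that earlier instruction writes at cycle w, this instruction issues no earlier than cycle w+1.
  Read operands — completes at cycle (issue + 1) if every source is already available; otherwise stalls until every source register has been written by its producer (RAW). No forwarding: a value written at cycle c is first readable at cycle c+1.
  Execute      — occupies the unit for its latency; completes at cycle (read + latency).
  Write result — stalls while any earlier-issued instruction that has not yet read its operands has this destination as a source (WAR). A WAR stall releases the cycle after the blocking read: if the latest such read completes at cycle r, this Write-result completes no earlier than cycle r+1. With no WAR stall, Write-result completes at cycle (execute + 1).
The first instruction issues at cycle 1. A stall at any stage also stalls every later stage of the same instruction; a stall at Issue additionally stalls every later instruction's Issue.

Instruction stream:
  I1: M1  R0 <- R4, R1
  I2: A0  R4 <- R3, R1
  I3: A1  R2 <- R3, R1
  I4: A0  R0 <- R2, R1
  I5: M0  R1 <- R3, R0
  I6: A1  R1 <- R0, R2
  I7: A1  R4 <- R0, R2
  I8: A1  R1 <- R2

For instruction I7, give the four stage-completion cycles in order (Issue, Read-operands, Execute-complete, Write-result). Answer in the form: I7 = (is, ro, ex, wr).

[I1] 1/2/7/8
[I2] 2/3/4/5
[I3] 3/4/6/7
[I4] 9/10/11/12  (WAW R0: wait I1 write@8)
[I5] 10/13/18/19  (RAW R0: wait I4 write@12)
[I6] 20/21/23/24  (WAW R1: wait I5 write@19)
[I7] 25/26/28/29  (struct: A1 busy until I6 writes@24)
[I8] 30/31/33/34  (struct: A1 busy until I7 writes@29)

I7 = (25, 26, 28, 29)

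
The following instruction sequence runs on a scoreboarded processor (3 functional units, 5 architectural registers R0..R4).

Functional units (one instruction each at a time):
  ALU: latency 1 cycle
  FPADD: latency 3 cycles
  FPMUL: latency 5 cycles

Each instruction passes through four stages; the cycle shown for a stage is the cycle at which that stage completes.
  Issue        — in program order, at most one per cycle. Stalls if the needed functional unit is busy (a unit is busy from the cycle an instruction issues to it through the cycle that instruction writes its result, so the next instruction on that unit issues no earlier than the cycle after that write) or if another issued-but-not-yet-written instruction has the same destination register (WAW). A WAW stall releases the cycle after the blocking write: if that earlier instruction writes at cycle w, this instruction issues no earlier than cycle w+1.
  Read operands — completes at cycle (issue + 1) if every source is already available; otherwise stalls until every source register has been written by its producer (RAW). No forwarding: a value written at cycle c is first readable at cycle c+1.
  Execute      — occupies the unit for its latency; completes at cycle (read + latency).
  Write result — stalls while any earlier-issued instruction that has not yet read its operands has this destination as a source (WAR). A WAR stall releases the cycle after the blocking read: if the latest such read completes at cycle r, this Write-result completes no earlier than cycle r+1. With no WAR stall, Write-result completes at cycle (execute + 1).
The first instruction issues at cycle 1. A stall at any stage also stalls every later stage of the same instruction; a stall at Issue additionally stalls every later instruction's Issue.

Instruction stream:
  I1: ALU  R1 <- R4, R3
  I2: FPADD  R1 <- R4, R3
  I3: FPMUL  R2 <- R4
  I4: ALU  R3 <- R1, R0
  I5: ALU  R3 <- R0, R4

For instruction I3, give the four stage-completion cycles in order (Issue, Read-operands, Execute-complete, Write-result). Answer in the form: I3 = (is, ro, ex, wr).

  I1 | 1 | 2 | 3 | 4
  I2 | 5 | 6 | 9 | 10   WAW R1: wait I1 write@4
  I3 | 6 | 7 | 12 | 13
  I4 | 7 | 11 | 12 | 13   RAW R1: wait I2 write@10
  I5 | 14 | 15 | 16 | 17   struct: ALU busy until I4 writes@13

I3 = (6, 7, 12, 13)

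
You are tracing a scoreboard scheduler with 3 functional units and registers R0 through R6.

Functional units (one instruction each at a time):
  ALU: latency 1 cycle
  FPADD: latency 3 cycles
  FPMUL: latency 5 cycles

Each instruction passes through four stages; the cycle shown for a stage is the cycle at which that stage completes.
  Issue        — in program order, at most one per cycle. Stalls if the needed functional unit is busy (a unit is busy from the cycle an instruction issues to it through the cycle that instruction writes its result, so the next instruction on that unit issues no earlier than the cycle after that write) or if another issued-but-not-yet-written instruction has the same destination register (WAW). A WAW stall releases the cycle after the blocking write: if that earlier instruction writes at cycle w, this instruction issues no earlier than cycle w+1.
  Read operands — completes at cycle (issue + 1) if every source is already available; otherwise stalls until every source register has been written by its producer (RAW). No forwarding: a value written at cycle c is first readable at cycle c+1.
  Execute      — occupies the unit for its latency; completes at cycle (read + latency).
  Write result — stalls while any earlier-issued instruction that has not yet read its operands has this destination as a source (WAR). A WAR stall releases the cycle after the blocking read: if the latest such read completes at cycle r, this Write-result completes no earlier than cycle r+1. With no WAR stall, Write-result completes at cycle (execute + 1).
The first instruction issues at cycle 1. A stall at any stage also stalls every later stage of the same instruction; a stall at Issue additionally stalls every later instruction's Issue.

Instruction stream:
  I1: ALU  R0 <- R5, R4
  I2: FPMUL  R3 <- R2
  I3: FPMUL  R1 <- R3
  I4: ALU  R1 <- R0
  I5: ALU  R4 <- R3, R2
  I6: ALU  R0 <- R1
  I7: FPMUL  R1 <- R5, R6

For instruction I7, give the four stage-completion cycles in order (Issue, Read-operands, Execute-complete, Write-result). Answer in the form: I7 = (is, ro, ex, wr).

  I1 | 1 | 2 | 3 | 4
  I2 | 2 | 3 | 8 | 9
  I3 | 10 | 11 | 16 | 17   struct: FPMUL busy until I2 writes@9
  I4 | 18 | 19 | 20 | 21   WAW R1: wait I3 write@17
  I5 | 22 | 23 | 24 | 25   struct: ALU busy until I4 writes@21
  I6 | 26 | 27 | 28 | 29   struct: ALU busy until I5 writes@25
  I7 | 27 | 28 | 33 | 34

I7 = (27, 28, 33, 34)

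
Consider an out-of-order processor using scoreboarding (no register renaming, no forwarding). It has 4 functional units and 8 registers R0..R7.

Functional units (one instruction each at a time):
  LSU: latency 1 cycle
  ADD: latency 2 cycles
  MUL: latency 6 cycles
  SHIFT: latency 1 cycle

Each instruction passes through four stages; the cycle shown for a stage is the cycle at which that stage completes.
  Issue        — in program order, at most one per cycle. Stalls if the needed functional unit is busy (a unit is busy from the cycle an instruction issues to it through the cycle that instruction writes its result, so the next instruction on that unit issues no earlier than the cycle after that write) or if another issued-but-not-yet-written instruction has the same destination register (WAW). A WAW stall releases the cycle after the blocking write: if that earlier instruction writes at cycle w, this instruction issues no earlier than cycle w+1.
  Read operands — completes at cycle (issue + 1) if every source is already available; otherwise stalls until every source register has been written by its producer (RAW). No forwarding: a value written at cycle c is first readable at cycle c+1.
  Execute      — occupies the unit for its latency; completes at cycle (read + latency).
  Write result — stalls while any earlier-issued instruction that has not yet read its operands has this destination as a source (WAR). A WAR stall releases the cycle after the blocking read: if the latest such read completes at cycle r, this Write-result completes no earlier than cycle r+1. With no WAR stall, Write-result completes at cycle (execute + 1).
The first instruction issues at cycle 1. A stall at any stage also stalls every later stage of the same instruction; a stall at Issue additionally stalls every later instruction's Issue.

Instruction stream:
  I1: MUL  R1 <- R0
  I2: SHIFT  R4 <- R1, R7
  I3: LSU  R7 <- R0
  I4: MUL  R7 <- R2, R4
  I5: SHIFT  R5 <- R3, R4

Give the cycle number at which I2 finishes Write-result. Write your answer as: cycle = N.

t=1  I1 issues→MUL
t=2  I1 reads, I2 issues→SHIFT
t=3  I3 issues→LSU
t=4  I3 reads
t=5  I3 exec-done
t=8  I1 exec-done
t=9  I1 writes R1
t=10  I2 reads
t=11  I2 exec-done, I3 writes R7
t=12  I2 writes R4, I4 issues→MUL
t=13  I4 reads, I5 issues→SHIFT
t=14  I5 reads
t=15  I5 exec-done
t=16  I5 writes R5
t=19  I4 exec-done
t=20  I4 writes R7

cycle = 12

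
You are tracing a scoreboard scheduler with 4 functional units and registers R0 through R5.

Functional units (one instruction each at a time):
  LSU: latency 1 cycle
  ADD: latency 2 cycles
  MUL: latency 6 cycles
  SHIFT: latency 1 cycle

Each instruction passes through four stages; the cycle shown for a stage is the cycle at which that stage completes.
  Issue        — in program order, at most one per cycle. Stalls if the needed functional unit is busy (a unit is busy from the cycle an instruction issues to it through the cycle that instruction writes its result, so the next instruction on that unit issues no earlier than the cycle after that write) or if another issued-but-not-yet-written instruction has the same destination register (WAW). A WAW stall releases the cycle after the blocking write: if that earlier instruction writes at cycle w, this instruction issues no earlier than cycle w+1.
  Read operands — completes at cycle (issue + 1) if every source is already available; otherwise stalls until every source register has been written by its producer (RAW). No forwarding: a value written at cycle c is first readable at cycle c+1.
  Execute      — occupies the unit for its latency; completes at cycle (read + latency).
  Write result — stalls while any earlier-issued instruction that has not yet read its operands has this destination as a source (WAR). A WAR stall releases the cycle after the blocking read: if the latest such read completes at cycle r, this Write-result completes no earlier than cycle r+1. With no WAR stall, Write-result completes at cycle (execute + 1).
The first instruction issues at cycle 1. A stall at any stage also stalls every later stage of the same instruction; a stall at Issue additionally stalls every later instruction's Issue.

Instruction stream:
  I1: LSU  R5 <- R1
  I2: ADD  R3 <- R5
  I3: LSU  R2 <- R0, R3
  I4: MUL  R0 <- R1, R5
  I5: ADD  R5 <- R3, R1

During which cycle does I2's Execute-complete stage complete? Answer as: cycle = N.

[1] I1 issues→LSU
[2] I1 reads | I2 issues→ADD
[3] I1 exec-done
[4] I1 writes R5
[5] I2 reads | I3 issues→LSU
[6] I4 issues→MUL
[7] I2 exec-done | I4 reads
[8] I2 writes R3
[9] I3 reads | I5 issues→ADD
[10] I3 exec-done | I5 reads
[11] I3 writes R2
[12] I5 exec-done
[13] I4 exec-done | I5 writes R5
[14] I4 writes R0

cycle = 7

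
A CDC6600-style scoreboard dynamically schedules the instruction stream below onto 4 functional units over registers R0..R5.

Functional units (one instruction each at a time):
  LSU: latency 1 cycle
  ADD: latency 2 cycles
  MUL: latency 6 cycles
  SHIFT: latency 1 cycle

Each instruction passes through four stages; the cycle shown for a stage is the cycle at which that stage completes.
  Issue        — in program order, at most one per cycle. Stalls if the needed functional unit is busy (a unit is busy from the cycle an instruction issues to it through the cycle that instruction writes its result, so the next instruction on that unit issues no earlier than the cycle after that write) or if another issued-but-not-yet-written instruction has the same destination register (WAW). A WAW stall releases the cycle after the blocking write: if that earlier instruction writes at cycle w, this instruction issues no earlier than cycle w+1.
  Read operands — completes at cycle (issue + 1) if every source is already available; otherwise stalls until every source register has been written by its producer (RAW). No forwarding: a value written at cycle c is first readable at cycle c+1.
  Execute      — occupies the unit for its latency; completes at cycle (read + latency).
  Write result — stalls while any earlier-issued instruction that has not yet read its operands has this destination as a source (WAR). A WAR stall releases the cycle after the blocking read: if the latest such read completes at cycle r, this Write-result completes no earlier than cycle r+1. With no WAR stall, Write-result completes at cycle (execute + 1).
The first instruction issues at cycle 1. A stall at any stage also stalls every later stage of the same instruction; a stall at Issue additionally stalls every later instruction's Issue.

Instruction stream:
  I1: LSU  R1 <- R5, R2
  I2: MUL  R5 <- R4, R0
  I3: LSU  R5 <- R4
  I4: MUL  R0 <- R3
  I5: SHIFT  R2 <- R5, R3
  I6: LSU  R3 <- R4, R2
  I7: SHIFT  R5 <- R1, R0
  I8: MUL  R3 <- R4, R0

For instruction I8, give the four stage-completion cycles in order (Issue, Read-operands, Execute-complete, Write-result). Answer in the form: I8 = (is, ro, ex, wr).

I1 -> (1, 2, 3, 4)
I2 -> (2, 3, 9, 10)
I3 -> (11, 12, 13, 14)  // WAW R5: wait I2 write@10
I4 -> (12, 13, 19, 20)
I5 -> (13, 15, 16, 17)  // RAW R5: wait I3 write@14
I6 -> (15, 18, 19, 20)  // struct: LSU busy until I3 writes@14, RAW R2: wait I5 write@17
I7 -> (18, 21, 22, 23)  // struct: SHIFT busy until I5 writes@17, RAW R0: wait I4 write@20
I8 -> (21, 22, 28, 29)  // WAW R3: wait I6 write@20

I8 = (21, 22, 28, 29)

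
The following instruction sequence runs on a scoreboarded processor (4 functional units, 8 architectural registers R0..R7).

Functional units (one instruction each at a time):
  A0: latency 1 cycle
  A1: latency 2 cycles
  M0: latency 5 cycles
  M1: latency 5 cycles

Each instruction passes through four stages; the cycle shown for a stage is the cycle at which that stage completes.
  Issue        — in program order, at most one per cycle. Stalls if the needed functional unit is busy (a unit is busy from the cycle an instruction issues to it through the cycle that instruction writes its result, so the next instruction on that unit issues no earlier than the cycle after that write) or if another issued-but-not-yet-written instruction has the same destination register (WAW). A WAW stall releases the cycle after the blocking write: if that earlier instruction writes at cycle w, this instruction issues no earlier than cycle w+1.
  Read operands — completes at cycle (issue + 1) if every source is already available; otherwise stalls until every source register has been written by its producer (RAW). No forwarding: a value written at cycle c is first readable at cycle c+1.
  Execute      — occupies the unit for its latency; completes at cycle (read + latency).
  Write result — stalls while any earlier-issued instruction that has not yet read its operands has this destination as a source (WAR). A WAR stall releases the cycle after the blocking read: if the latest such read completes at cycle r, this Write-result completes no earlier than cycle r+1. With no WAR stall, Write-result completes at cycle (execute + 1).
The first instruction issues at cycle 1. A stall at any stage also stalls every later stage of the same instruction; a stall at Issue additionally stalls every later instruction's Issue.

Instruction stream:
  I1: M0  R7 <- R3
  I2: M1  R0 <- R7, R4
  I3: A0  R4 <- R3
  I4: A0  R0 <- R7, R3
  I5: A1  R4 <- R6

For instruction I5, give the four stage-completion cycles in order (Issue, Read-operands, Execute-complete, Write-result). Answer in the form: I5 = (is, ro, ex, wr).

I5 = (17, 18, 20, 21)

1) issue 1, read 2, done 7, write 8
2) issue 2, read 9, done 14, write 15  <RAW R7: wait I1 write@8>
3) issue 3, read 4, done 5, write 10  <WAR R4: wait I2 read@9>
4) issue 16, read 17, done 18, write 19  <WAW R0: wait I2 write@15>
5) issue 17, read 18, done 20, write 21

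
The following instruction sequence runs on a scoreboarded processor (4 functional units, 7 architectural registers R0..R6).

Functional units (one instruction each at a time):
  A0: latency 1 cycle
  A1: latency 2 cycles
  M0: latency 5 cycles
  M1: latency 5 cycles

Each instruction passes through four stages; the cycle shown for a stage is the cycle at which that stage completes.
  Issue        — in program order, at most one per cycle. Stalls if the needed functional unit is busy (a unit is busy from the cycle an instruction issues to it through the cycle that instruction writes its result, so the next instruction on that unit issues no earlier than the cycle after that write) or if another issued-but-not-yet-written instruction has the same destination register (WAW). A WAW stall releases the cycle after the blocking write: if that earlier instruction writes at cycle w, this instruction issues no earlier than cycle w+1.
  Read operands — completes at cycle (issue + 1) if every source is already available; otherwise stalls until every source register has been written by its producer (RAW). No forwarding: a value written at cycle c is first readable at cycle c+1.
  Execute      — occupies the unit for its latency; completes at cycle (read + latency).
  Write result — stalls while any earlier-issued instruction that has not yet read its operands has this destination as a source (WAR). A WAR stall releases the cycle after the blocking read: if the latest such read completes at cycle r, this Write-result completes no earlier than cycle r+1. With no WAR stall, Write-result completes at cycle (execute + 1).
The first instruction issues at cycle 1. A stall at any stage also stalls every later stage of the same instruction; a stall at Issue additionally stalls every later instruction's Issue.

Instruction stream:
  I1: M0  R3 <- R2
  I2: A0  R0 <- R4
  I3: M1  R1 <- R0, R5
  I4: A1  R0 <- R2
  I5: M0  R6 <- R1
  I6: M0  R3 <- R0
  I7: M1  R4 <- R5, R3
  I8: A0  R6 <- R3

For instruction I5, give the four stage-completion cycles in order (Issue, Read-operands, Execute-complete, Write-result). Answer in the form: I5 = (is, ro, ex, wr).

I5 = (9, 13, 18, 19)

cycle 1: issue I1 (M0)
cycle 2: I1 read-ops; issue I2 (A0)
cycle 3: I2 read-ops; issue I3 (M1)
cycle 4: I2 finished on A0
cycle 5: I2→R0
cycle 6: I3 read-ops; issue I4 (A1)
cycle 7: I1 finished on M0; I4 read-ops
cycle 8: I1→R3
cycle 9: I4 finished on A1; issue I5 (M0)
cycle 10: I4→R0
cycle 11: I3 finished on M1
cycle 12: I3→R1
cycle 13: I5 read-ops
cycle 18: I5 finished on M0
cycle 19: I5→R6
cycle 20: issue I6 (M0)
cycle 21: I6 read-ops; issue I7 (M1)
cycle 22: issue I8 (A0)
cycle 26: I6 finished on M0
cycle 27: I6→R3
cycle 28: I7 read-ops; I8 read-ops
cycle 29: I8 finished on A0
cycle 30: I8→R6
cycle 33: I7 finished on M1
cycle 34: I7→R4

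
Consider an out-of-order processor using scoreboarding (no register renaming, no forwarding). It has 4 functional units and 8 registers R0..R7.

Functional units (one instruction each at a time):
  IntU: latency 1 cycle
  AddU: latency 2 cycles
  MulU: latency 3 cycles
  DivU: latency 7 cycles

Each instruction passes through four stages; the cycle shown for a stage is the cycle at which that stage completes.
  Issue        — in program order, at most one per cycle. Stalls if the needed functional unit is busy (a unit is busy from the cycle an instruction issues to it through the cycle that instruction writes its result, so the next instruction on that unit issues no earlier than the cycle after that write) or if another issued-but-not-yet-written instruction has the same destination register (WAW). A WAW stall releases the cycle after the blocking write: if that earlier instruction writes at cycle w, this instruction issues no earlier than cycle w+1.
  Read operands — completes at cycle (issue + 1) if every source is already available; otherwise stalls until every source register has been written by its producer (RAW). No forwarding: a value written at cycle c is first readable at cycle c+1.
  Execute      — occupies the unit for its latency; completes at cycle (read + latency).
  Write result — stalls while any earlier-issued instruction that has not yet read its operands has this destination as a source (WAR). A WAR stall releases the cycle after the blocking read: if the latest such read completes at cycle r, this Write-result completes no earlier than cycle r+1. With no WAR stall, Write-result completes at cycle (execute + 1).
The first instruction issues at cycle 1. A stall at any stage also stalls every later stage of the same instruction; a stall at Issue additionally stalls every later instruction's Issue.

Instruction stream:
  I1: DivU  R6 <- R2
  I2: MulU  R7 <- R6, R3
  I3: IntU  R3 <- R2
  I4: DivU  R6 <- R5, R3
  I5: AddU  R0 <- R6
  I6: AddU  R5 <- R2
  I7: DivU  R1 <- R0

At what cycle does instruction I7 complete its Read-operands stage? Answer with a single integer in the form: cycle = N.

cycle = 28

I1: IS=1 RO=2 EX=9 WR=10
I2: IS=2 RO=11 EX=14 WR=15  [RAW R6: wait I1 write@10]
I3: IS=3 RO=4 EX=5 WR=12  [WAR R3: wait I2 read@11]
I4: IS=11 RO=13 EX=20 WR=21  [struct: DivU busy until I1 writes@10; RAW R3: wait I3 write@12]
I5: IS=12 RO=22 EX=24 WR=25  [RAW R6: wait I4 write@21]
I6: IS=26 RO=27 EX=29 WR=30  [struct: AddU busy until I5 writes@25]
I7: IS=27 RO=28 EX=35 WR=36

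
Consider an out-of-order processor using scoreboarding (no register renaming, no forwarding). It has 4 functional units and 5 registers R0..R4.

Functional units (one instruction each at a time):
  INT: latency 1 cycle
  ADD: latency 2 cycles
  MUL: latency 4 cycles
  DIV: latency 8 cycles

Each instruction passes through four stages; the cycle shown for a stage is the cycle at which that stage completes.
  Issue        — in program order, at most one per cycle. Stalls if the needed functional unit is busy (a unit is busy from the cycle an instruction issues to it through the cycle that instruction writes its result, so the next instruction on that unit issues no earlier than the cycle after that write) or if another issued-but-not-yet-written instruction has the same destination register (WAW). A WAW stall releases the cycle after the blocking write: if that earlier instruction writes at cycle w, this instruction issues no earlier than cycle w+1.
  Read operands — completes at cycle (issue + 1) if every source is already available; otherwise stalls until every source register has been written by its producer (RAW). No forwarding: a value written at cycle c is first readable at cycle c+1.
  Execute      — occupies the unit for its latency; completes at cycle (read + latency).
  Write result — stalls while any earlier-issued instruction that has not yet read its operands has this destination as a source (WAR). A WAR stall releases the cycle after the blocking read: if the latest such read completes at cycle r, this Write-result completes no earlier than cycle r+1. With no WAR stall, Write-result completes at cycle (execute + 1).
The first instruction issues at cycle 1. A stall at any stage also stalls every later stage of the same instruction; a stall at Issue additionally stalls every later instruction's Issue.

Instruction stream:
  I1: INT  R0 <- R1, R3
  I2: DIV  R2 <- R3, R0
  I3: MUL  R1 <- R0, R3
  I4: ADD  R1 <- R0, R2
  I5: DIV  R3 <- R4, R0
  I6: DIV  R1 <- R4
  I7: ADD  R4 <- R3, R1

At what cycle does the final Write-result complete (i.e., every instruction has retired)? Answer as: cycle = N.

cycle = 40

c1: issue I1 (INT)
c2: I1 read-ops; issue I2 (DIV)
c3: I1 finished on INT; issue I3 (MUL)
c4: I1→R0
c5: I2 read-ops; I3 read-ops
c9: I3 finished on MUL
c10: I3→R1
c11: issue I4 (ADD)
c13: I2 finished on DIV
c14: I2→R2
c15: I4 read-ops; issue I5 (DIV)
c16: I5 read-ops
c17: I4 finished on ADD
c18: I4→R1
c24: I5 finished on DIV
c25: I5→R3
c26: issue I6 (DIV)
c27: I6 read-ops; issue I7 (ADD)
c35: I6 finished on DIV
c36: I6→R1
c37: I7 read-ops
c39: I7 finished on ADD
c40: I7→R4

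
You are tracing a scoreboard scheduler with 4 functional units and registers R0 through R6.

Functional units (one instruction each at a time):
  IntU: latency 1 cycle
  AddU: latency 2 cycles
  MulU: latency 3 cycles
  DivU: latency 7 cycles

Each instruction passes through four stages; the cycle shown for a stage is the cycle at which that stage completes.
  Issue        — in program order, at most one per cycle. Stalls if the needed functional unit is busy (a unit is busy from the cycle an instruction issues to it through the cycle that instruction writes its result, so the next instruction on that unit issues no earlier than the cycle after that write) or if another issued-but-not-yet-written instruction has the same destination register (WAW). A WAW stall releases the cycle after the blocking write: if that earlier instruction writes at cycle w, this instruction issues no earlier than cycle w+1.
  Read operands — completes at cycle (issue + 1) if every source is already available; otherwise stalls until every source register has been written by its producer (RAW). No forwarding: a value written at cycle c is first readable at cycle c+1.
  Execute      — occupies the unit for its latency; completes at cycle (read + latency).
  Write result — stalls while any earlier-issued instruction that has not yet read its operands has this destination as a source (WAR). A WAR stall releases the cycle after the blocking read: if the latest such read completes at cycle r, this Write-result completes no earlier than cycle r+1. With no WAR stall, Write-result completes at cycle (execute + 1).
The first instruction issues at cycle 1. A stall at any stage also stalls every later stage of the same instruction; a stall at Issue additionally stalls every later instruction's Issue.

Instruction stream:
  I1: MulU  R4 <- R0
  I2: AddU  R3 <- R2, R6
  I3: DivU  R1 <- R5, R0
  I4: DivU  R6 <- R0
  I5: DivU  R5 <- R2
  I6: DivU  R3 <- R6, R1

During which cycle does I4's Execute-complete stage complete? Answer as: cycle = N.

cycle = 21

[I1] 1/2/5/6
[I2] 2/3/5/6
[I3] 3/4/11/12
[I4] 13/14/21/22  (struct: DivU busy until I3 writes@12)
[I5] 23/24/31/32  (struct: DivU busy until I4 writes@22)
[I6] 33/34/41/42  (struct: DivU busy until I5 writes@32)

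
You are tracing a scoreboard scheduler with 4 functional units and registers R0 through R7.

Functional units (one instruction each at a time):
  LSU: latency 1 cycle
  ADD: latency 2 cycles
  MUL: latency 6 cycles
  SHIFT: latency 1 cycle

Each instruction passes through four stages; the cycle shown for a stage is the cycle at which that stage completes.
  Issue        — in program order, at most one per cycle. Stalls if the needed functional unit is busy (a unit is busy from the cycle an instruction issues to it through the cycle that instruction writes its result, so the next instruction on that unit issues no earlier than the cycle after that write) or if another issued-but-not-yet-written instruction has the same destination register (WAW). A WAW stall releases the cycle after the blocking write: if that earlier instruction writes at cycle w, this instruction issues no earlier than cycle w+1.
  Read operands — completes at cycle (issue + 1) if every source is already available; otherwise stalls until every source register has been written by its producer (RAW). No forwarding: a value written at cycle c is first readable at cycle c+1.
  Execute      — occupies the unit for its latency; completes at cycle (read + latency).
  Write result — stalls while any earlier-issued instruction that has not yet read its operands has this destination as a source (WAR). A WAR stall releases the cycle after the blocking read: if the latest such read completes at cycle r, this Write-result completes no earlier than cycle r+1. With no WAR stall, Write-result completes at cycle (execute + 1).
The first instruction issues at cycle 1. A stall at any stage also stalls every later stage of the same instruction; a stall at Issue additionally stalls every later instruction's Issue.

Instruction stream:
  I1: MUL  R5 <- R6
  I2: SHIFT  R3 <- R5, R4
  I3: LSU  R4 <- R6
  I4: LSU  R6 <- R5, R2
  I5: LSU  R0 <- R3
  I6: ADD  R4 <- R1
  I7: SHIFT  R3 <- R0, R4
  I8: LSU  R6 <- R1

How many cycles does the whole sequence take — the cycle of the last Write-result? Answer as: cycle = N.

cycle = 24

cycle 1: issue I1 (MUL)
cycle 2: I1 read-ops, issue I2 (SHIFT)
cycle 3: issue I3 (LSU)
cycle 4: I3 read-ops
cycle 5: I3 finished on LSU
cycle 8: I1 finished on MUL
cycle 9: I1→R5
cycle 10: I2 read-ops
cycle 11: I2 finished on SHIFT, I3→R4
cycle 12: I2→R3, issue I4 (LSU)
cycle 13: I4 read-ops
cycle 14: I4 finished on LSU
cycle 15: I4→R6
cycle 16: issue I5 (LSU)
cycle 17: I5 read-ops, issue I6 (ADD)
cycle 18: I5 finished on LSU, I6 read-ops, issue I7 (SHIFT)
cycle 19: I5→R0
cycle 20: I6 finished on ADD, issue I8 (LSU)
cycle 21: I6→R4, I8 read-ops
cycle 22: I7 read-ops, I8 finished on LSU
cycle 23: I7 finished on SHIFT, I8→R6
cycle 24: I7→R3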